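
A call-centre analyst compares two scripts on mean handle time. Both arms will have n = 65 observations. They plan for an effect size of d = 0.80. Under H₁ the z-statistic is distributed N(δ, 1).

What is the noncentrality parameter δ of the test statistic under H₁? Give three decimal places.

The noncentrality parameter scales effect size by the design's sample-size factor: δ = d·√(n/2) = 0.80 × √(65/2) = 4.5607

δ ≈ 4.561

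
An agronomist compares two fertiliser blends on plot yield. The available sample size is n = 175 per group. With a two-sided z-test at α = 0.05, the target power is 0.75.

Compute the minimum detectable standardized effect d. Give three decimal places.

d ≈ 0.282

Required noncentrality: δ = z_{0.025} + z_{0.25} = 1.960 + 0.674 = 2.634.
(Lower-tail contribution to power is negligible for δ > 0.)
δ = d·√(n/2) ⇒ d = δ/√(n/2) = 2.634/√(175/2) = 0.2816.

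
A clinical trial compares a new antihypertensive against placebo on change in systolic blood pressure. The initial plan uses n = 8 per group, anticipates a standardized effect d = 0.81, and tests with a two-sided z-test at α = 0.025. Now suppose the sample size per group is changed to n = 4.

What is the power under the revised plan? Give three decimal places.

Power ≈ 0.137

With n = 4 per group: δ = d·√(n/2) = 0.81 × √(4/2) = 1.1455. Critical value z_{0.0125} = 2.241.
Revised power = Φ(δ − 2.241) + Φ(−δ − 2.241) = Φ(-1.096) + Φ(-3.387) = 0.1366 + 0.0004 = 0.1369.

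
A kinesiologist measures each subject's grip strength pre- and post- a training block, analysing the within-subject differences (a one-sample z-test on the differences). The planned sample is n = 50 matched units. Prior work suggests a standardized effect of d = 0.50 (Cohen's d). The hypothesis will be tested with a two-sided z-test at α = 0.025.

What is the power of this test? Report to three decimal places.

Power ≈ 0.902

Noncentrality parameter: δ = d·√n = 0.50 × √50 = 3.5355
Critical value for a two-sided test at α = 0.025: z_{α/2} = 2.241.
Power = Φ(δ − 2.241) + Φ(−δ − 2.241) = Φ(1.294) + Φ(-5.777) = 0.9022 + 0.0000 = 0.9022.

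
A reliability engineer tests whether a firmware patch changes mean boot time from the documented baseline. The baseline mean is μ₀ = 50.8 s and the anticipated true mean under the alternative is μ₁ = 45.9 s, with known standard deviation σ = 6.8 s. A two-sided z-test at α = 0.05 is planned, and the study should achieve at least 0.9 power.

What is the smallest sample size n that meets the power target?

Standardized effect: d = |μ₁ − μ₀| / σ = |45.9 − 50.8| / 6.8 = 0.7206
For power 0.9 need Φ(δ − z_{0.025}) = 0.9, so δ = z_{0.025} + z_{0.10} = 1.960 + 1.282 = 3.242.
(For δ > 0 the lower-tail rejection region contributes negligibly to power, so the one-term inversion is standard.)
δ = d·√n ⇒ n = (δ/d)² = (3.242 / 0.7206)² = 20.24.
Rounding up, n = 21.

n = 21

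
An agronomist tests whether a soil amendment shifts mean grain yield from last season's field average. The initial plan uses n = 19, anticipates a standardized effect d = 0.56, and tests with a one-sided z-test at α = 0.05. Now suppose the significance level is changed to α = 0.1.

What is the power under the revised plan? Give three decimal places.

Power ≈ 0.877

δ = d·√n = 0.56 × √19 = 2.4410 (unchanged). New critical value: z_{0.1} = 1.282.
Revised power = Φ(δ − 1.282) = Φ(1.159) = 0.8769.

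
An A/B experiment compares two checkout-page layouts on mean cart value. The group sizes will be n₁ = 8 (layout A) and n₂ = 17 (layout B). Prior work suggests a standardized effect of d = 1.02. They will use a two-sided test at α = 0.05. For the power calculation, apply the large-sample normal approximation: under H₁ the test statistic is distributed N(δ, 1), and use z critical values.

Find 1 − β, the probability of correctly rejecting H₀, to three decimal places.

Noncentrality parameter: δ = d / √(1/n₁ + 1/n₂) = 1.02 / √(1/8 + 1/17) = 2.3790
Critical value for a two-sided test at α = 0.05: z_{α/2} = 1.960.
Power = Φ(δ − 1.960) + Φ(−δ − 1.960) = Φ(0.419) + Φ(-4.339) = 0.6624 + 0.0000 = 0.6624.

Power ≈ 0.662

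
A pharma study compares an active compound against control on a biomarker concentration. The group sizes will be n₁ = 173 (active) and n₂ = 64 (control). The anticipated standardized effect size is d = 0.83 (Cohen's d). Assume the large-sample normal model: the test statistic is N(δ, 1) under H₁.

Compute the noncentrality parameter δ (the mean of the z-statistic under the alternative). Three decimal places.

δ ≈ 5.673

The noncentrality parameter scales effect size by the design's sample-size factor: δ = d / √(1/n₁ + 1/n₂) = 0.83 / √(1/173 + 1/64) = 5.6731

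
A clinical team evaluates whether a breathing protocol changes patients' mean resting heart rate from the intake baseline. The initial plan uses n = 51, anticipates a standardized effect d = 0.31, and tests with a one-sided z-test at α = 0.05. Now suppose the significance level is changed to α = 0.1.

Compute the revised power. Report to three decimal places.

Power ≈ 0.824

δ = d·√n = 0.31 × √51 = 2.2138 (unchanged). New critical value: z_{0.1} = 1.282.
Revised power = P(Z > 1.282 − δ) = Φ(0.932) = 0.8244.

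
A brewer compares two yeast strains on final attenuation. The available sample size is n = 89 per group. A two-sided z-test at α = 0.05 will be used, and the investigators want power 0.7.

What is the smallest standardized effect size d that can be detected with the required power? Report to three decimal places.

Need Φ(δ − 1.960) = 0.7, so δ = 1.960 + 0.524 = 2.484.
(Lower-tail contribution to power is negligible for δ > 0.)
δ = d·√(n/2) ⇒ d = δ/√(n/2) = 2.484/√(89/2) = 0.3724.

d ≈ 0.372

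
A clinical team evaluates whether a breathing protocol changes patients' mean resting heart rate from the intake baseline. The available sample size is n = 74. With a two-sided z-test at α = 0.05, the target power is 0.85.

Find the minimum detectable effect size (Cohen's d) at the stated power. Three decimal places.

Need Φ(δ − 1.960) = 0.85, so δ = 1.960 + 1.036 = 2.996.
(Lower-tail contribution to power is negligible for δ > 0.)
δ = d·√n ⇒ d = δ/√n = 2.996/√74 = 0.3483.

d ≈ 0.348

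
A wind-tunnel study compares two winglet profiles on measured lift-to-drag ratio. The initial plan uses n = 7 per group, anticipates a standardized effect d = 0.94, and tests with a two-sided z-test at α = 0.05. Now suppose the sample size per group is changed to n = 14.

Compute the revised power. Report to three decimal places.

With n = 14 per group: δ = d·√(n/2) = 0.94 × √(14/2) = 2.4870. Critical value z_{0.025} = 1.960.
Revised power = Φ(δ − 1.960) + Φ(−δ − 1.960) = Φ(0.527) + Φ(-4.447) = 0.7009 + 0.0000 = 0.7009.

Power ≈ 0.701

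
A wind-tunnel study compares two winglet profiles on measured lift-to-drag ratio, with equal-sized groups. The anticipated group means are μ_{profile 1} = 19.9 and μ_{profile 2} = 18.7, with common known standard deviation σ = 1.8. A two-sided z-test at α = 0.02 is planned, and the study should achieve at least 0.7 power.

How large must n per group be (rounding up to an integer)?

Standardized effect: d = |μ_{profile 1} − μ_{profile 2}| / σ = |19.9 − 18.7| / 1.8 = 0.6667
Set Φ(δ − 2.326) = 0.7; then δ − 2.326 = Φ⁻¹(0.7) = 0.524, giving δ = 2.851.
(For δ > 0 the lower-tail rejection region contributes negligibly to power, so the one-term inversion is standard.)
δ = d·√(n/2) ⇒ n = 2(δ/d)² = 2 × (2.851 / 0.6667)² = 36.57.
Round up to the next whole unit.

n = 37 per group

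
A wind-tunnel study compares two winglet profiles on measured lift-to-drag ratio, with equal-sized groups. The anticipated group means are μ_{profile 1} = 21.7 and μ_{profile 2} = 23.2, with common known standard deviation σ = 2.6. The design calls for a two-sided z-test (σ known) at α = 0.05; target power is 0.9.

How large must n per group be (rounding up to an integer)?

Standardized effect: d = |μ_{profile 1} − μ_{profile 2}| / σ = |21.7 − 23.2| / 2.6 = 0.5769
For power 0.9 need Φ(δ − z_{0.025}) = 0.9, so δ = z_{0.025} + z_{0.10} = 1.960 + 1.282 = 3.242.
(Ignoring the negligible lower-tail rejection probability gives the usual closed-form inversion.)
δ = d·√(n/2) ⇒ n = 2(δ/d)² = 2 × (3.242 / 0.5769)² = 63.14.
Round up to the next whole unit.

n = 64 per group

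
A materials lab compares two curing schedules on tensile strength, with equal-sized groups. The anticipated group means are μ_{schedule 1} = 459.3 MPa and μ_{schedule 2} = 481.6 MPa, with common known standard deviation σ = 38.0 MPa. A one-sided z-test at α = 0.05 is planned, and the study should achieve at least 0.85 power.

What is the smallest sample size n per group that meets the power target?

Standardized effect: d = |μ_{schedule 1} − μ_{schedule 2}| / σ = |459.3 − 481.6| / 38.0 = 0.5868
For power 0.85 need Φ(δ − z_{0.05}) = 0.85, so δ = z_{0.05} + z_{0.15} = 1.645 + 1.036 = 2.681.
δ = d·√(n/2) ⇒ n = 2(δ/d)² = 2 × (2.681 / 0.5868)² = 41.75.
Rounding up, n = 42 per group.

n = 42 per group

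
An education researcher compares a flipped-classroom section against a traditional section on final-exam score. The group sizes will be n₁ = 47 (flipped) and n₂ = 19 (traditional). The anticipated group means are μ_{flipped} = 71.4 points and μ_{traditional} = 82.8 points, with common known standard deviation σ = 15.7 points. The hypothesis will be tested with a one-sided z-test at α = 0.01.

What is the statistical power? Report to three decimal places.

Standardized effect: d = |μ_{flipped} − μ_{traditional}| / σ = |71.4 − 82.8| / 15.7 = 0.7261
Noncentrality parameter: δ = d / √(1/n₁ + 1/n₂) = 0.7261 / √(1/47 + 1/19) = 2.6709
One-sided α = 0.01 → critical value z_{0.01} = 2.326.
Power = Φ(δ − 2.326) = Φ(0.345) = 0.6348.

Power ≈ 0.635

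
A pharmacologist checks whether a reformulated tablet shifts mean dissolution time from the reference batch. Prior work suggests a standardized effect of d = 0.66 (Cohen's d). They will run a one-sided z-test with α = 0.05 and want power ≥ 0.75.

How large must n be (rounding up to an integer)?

Set Φ(δ − 1.645) = 0.75; then δ − 1.645 = Φ⁻¹(0.75) = 0.674, giving δ = 2.319.
δ = d·√n ⇒ n = (δ/d)² = (2.319 / 0.66)² = 12.35.
Round up to the next whole unit.

n = 13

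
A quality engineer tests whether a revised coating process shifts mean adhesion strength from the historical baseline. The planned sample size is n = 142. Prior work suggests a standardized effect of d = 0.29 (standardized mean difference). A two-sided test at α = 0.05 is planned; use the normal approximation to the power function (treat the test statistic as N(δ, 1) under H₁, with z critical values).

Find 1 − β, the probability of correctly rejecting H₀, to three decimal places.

Noncentrality parameter: δ = d·√n = 0.29 × √142 = 3.4557
Two-sided α = 0.05 → critical value z_{0.025} = 1.960.
Power = Φ(δ − 1.960) + Φ(−δ − 1.960) = Φ(1.496) + Φ(-5.416) = 0.9326 + 0.0000 = 0.9326.

Power ≈ 0.933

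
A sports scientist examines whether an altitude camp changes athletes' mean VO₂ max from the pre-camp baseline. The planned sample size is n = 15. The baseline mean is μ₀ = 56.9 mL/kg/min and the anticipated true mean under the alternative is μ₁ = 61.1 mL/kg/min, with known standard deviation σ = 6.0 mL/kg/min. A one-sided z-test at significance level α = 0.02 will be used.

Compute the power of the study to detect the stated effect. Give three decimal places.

Standardized effect: d = |μ₁ − μ₀| / σ = |61.1 − 56.9| / 6.0 = 0.7000
Noncentrality parameter: δ = d·√n = 0.7000 × √15 = 2.7111
One-sided α = 0.02 → critical value z_{0.02} = 2.054.
Power = Φ(δ − 2.054) = Φ(0.657) = 0.7445.

Power ≈ 0.745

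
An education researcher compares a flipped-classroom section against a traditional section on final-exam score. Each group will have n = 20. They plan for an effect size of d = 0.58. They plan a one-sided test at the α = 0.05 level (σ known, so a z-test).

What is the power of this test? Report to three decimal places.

Noncentrality parameter: δ = d·√(n/2) = 0.58 × √(20/2) = 1.8341
One-sided α = 0.05 → critical value z_{0.05} = 1.645.
Power = P(Z > 1.645 − δ) = Φ(0.189) = 0.5751.

Power ≈ 0.575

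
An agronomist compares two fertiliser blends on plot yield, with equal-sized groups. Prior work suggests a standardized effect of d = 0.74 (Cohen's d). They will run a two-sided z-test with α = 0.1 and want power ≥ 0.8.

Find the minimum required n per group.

For power 0.8 need Φ(δ − z_{0.05}) = 0.8, so δ = z_{0.05} + z_{0.20} = 1.645 + 0.842 = 2.486.
(The Φ(−δ − z_{α/2}) term is vanishingly small for δ > 0 and is dropped in the standard sample-size formula.)
δ = d·√(n/2) ⇒ n = 2(δ/d)² = 2 × (2.486 / 0.74)² = 22.58.
Rounding up, n = 23 per group.

n = 23 per group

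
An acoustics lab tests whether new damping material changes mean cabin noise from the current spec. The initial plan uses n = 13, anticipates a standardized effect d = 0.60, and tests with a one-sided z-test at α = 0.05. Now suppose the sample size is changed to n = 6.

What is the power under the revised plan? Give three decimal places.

With n = 6: δ = d·√n = 0.60 × √6 = 1.4697. Critical value z_{0.05} = 1.645.
Revised power = P(Z > 1.645 − δ) = Φ(-0.175) = 0.4305.

Power ≈ 0.430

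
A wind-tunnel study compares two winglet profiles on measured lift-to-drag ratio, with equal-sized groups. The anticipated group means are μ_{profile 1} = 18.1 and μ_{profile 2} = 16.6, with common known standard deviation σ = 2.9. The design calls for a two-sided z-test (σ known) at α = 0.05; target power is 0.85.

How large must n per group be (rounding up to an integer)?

Standardized effect: d = |μ_{profile 1} − μ_{profile 2}| / σ = |18.1 − 16.6| / 2.9 = 0.5172
Set Φ(δ − 1.960) = 0.85; then δ − 1.960 = Φ⁻¹(0.85) = 1.036, giving δ = 2.996.
(The Φ(−δ − z_{α/2}) term is vanishingly small for δ > 0 and is dropped in the standard sample-size formula.)
δ = d·√(n/2) ⇒ n = 2(δ/d)² = 2 × (2.996 / 0.5172)² = 67.12.
Round up to the next whole unit.

n = 68 per group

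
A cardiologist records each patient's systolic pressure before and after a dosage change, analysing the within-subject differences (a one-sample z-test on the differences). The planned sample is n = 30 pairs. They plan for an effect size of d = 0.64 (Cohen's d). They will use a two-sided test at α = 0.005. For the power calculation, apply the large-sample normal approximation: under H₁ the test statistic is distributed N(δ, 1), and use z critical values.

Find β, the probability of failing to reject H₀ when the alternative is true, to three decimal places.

Noncentrality parameter: δ = d·√n = 0.64 × √30 = 3.5054
Two-sided α = 0.005 → critical value z_{0.0025} = 2.807.
Power = Φ(δ − 2.807) + Φ(−δ − 2.807) = Φ(0.698) + Φ(-6.312) = 0.7575 + 0.0000 = 0.7575.
Type II error: β = 1 − power = 1 − 0.7575 = 0.2425.

β ≈ 0.242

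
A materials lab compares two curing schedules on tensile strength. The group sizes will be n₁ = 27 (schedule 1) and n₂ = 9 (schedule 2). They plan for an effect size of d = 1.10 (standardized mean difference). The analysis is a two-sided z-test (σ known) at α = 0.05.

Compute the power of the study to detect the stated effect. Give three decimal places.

Power ≈ 0.815

Noncentrality parameter: δ = d / √(1/n₁ + 1/n₂) = 1.10 / √(1/27 + 1/9) = 2.8579
Critical value for a two-sided test at α = 0.05: z_{α/2} = 1.960.
Power = Φ(δ − 1.960) + Φ(−δ − 1.960) = Φ(0.898) + Φ(-4.818) = 0.8154 + 0.0000 = 0.8154.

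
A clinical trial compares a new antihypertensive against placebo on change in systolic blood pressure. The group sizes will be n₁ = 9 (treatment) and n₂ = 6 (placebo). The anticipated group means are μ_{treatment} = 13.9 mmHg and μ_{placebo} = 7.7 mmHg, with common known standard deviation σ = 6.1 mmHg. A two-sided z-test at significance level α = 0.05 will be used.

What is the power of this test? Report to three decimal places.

Standardized effect: d = |μ_{treatment} − μ_{placebo}| / σ = |13.9 − 7.7| / 6.1 = 1.0164
Noncentrality parameter: δ = d / √(1/n₁ + 1/n₂) = 1.0164 / √(1/9 + 1/6) = 1.9285
Two-sided α = 0.05 → critical value z_{0.025} = 1.960.
Power = Φ(δ − 1.960) + Φ(−δ − 1.960) = Φ(-0.031) + Φ(-3.888) = 0.4874 + 0.0001 = 0.4875.

Power ≈ 0.487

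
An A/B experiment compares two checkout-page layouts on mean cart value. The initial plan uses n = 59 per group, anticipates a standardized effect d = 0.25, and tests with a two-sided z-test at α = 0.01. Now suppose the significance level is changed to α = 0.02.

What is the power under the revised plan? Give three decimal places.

δ = d·√(n/2) = 0.25 × √(59/2) = 1.3578 (unchanged). New critical value: z_{0.01} = 2.326.
Revised power = Φ(δ − 2.326) + Φ(−δ − 2.326) = Φ(-0.969) + Φ(-3.684) = 0.1664 + 0.0001 = 0.1665.

Power ≈ 0.167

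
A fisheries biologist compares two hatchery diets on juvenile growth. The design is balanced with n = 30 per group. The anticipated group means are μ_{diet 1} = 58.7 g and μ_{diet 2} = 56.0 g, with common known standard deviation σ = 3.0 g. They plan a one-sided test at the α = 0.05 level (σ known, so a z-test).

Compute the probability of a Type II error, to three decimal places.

β ≈ 0.033

Standardized effect: d = |μ_{diet 1} − μ_{diet 2}| / σ = |58.7 − 56.0| / 3.0 = 0.9000
Noncentrality parameter: δ = d·√(n/2) = 0.9000 × √(30/2) = 3.4857
One-sided α = 0.05 → critical value z_{0.05} = 1.645.
Power = P(Z > 1.645 − δ) = Φ(1.841) = 0.9672.
Type II error: β = 1 − power = 1 − 0.9672 = 0.0328.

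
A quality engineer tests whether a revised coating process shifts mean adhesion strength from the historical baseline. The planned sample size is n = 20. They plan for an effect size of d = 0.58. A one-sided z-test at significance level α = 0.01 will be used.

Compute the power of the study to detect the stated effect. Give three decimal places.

Noncentrality parameter: δ = d·√n = 0.58 × √20 = 2.5938
Critical value for a one-sided test at α = 0.01: z_α = 2.326.
Power = Φ(δ − 2.326) = Φ(0.267) = 0.6055.

Power ≈ 0.605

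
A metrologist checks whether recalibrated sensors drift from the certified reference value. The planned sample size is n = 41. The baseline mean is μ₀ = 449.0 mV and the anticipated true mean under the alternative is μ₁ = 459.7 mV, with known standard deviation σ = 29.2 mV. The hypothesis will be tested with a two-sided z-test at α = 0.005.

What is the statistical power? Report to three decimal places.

Power ≈ 0.323

Standardized effect: d = |μ₁ − μ₀| / σ = |459.7 − 449.0| / 29.2 = 0.3664
Noncentrality parameter: δ = d·√n = 0.3664 × √41 = 2.3464
Critical value for a two-sided test at α = 0.005: z_{α/2} = 2.807.
Power = Φ(δ − 2.807) + Φ(−δ − 2.807) = Φ(-0.461) + Φ(-5.153) = 0.3225 + 0.0000 = 0.3225.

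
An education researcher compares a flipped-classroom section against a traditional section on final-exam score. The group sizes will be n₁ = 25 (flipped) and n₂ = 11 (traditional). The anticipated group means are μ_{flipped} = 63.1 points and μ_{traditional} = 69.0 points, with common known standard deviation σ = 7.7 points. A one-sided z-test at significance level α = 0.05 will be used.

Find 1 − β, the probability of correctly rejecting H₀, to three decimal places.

Standardized effect: d = |μ_{flipped} − μ_{traditional}| / σ = |63.1 − 69.0| / 7.7 = 0.7662
Noncentrality parameter: δ = d / √(1/n₁ + 1/n₂) = 0.7662 / √(1/25 + 1/11) = 2.1178
Critical value for a one-sided test at α = 0.05: z_α = 1.645.
Power = P(Z > 1.645 − δ) = Φ(0.473) = 0.6819.

Power ≈ 0.682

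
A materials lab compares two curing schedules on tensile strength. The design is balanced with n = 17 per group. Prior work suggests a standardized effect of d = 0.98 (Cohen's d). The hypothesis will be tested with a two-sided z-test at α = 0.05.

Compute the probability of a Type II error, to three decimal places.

β ≈ 0.185

Noncentrality parameter: δ = d·√(n/2) = 0.98 × √(17/2) = 2.8572
Two-sided α = 0.05 → critical value z_{0.025} = 1.960.
Power = Φ(δ − 1.960) + Φ(−δ − 1.960) = Φ(0.897) + Φ(-4.817) = 0.8152 + 0.0000 = 0.8152.
Type II error: β = 1 − power = 1 − 0.8152 = 0.1848.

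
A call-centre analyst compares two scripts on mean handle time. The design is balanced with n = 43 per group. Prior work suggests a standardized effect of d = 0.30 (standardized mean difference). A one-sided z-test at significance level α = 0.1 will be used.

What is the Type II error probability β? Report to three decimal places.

Noncentrality parameter: δ = d·√(n/2) = 0.30 × √(43/2) = 1.3910
One-sided α = 0.1 → critical value z_{0.1} = 1.282.
Power = Φ(δ − 1.282) = Φ(0.109) = 0.5436.
Type II error: β = 1 − power = 1 − 0.5436 = 0.4564.

β ≈ 0.456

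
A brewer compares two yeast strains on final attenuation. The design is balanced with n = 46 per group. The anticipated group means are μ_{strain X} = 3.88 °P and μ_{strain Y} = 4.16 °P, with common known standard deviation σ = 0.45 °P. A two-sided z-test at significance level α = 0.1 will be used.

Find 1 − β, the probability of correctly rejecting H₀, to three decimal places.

Power ≈ 0.910

Standardized effect: d = |μ_{strain X} − μ_{strain Y}| / σ = |3.88 − 4.16| / 0.45 = 0.6222
Noncentrality parameter: δ = d·√(n/2) = 0.6222 × √(46/2) = 2.9841
Critical value for a two-sided test at α = 0.1: z_{α/2} = 1.645.
Power = Φ(δ − 1.645) + Φ(−δ − 1.645) = Φ(1.339) + Φ(-4.629) = 0.9098 + 0.0000 = 0.9098.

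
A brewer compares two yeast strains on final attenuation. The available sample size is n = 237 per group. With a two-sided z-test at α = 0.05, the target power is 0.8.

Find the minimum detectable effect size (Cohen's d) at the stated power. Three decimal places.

d ≈ 0.257

Need Φ(δ − 1.960) = 0.8, so δ = 1.960 + 0.842 = 2.802.
(Lower-tail contribution to power is negligible for δ > 0.)
δ = d·√(n/2) ⇒ d = δ/√(n/2) = 2.802/√(237/2) = 0.2574.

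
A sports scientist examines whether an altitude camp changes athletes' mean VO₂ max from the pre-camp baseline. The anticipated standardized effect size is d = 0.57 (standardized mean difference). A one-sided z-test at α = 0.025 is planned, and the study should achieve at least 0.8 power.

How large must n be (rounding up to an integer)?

n = 25

Set Φ(δ − 1.960) = 0.8; then δ − 1.960 = Φ⁻¹(0.8) = 0.842, giving δ = 2.802.
δ = d·√n ⇒ n = (δ/d)² = (2.802 / 0.57)² = 24.16.
Round up to the next whole unit.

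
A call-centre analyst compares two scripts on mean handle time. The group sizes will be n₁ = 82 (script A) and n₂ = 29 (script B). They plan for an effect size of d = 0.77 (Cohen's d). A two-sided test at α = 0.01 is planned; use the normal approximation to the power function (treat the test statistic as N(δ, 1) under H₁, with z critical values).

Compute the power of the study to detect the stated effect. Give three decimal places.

Noncentrality parameter: δ = d / √(1/n₁ + 1/n₂) = 0.77 / √(1/82 + 1/29) = 3.5640
Critical value for a two-sided test at α = 0.01: z_{α/2} = 2.576.
Power = Φ(δ − 2.576) + Φ(−δ − 2.576) = Φ(0.988) + Φ(-6.140) = 0.8385 + 0.0000 = 0.8385.

Power ≈ 0.838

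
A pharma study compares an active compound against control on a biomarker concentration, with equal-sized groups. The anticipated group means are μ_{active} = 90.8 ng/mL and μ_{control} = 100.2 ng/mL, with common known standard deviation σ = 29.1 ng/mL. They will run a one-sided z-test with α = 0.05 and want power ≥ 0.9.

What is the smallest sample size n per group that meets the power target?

Standardized effect: d = |μ_{active} − μ_{control}| / σ = |90.8 − 100.2| / 29.1 = 0.3230
Set Φ(δ − 1.645) = 0.9; then δ − 1.645 = Φ⁻¹(0.9) = 1.282, giving δ = 2.926.
δ = d·√(n/2) ⇒ n = 2(δ/d)² = 2 × (2.926 / 0.3230)² = 164.15.
Round up to the next whole unit.

n = 165 per group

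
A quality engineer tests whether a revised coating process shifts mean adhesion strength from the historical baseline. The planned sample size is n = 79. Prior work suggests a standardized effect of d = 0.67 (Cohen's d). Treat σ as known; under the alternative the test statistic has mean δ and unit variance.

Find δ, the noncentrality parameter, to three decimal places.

δ ≈ 5.955

The noncentrality parameter scales effect size by the design's sample-size factor: δ = d·√n = 0.67 × √79 = 5.9551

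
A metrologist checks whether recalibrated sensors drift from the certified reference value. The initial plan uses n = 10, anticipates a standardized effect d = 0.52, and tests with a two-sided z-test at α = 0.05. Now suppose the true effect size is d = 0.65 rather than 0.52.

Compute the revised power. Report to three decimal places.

With d = 0.65: δ = d·√n = 0.65 × √10 = 2.0555. Critical value z_{0.025} = 1.960.
Revised power = Φ(δ − 1.960) + Φ(−δ − 1.960) = Φ(0.096) + Φ(-4.015) = 0.5380 + 0.0000 = 0.5381.

Power ≈ 0.538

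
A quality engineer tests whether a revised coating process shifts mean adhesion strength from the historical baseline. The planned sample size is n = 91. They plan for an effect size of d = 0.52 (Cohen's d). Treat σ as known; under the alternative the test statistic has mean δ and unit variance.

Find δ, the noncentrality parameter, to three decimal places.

The noncentrality parameter scales effect size by the design's sample-size factor: δ = d·√n = 0.52 × √91 = 4.9605

δ ≈ 4.960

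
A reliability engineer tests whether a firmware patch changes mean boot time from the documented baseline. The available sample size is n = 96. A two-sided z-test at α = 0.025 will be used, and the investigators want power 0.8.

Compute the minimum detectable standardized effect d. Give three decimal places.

d ≈ 0.315

Required noncentrality: δ = z_{0.0125} + z_{0.20} = 2.241 + 0.842 = 3.083.
(Lower-tail contribution to power is negligible for δ > 0.)
δ = d·√n ⇒ d = δ/√n = 3.083/√96 = 0.3147.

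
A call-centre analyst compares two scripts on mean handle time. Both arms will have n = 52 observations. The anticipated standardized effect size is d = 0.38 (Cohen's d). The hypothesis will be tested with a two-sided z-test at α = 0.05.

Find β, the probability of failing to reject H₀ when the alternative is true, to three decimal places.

β ≈ 0.509

Noncentrality parameter: δ = d·√(n/2) = 0.38 × √(52/2) = 1.9376
Two-sided α = 0.05 → critical value z_{0.025} = 1.960.
Power = Φ(δ − 1.960) + Φ(−δ − 1.960) = Φ(-0.022) + Φ(-3.898) = 0.4911 + 0.0000 = 0.4911.
Type II error: β = 1 − power = 1 − 0.4911 = 0.5089.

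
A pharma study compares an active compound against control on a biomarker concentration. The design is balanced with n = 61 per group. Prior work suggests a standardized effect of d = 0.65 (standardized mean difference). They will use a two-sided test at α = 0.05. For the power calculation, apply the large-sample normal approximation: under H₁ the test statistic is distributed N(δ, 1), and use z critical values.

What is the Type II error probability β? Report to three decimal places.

β ≈ 0.052

Noncentrality parameter: δ = d·√(n/2) = 0.65 × √(61/2) = 3.5897
Critical value for a two-sided test at α = 0.05: z_{α/2} = 1.960.
Power = Φ(δ − 1.960) + Φ(−δ − 1.960) = Φ(1.630) + Φ(-5.550) = 0.9484 + 0.0000 = 0.9484.
Type II error: β = 1 − power = 1 − 0.9484 = 0.0516.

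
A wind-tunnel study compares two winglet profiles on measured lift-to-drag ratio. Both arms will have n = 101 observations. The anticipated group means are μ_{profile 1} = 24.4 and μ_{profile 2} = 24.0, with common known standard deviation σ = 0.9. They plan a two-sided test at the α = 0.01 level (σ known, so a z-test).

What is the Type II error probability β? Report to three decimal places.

β ≈ 0.280

Standardized effect: d = |μ_{profile 1} − μ_{profile 2}| / σ = |24.4 − 24.0| / 0.9 = 0.4444
Noncentrality parameter: δ = d·√(n/2) = 0.4444 × √(101/2) = 3.1584
Critical value for a two-sided test at α = 0.01: z_{α/2} = 2.576.
Power = Φ(δ − 2.576) + Φ(−δ − 2.576) = Φ(0.583) + Φ(-5.734) = 0.7199 + 0.0000 = 0.7199.
Type II error: β = 1 − power = 1 − 0.7199 = 0.2801.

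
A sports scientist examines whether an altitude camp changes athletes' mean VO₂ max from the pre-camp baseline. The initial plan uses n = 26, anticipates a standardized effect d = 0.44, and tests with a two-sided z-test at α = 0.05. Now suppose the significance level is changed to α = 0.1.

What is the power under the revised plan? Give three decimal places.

δ = d·√n = 0.44 × √26 = 2.2436 (unchanged). New critical value: z_{0.05} = 1.645.
Revised power = Φ(δ − 1.645) + Φ(−δ − 1.645) = Φ(0.599) + Φ(-3.888) = 0.7253 + 0.0001 = 0.7254.

Power ≈ 0.725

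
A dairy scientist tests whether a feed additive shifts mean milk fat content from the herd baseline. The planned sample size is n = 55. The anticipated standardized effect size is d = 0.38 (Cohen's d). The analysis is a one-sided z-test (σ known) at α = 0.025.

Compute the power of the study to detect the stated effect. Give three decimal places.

Power ≈ 0.805

Noncentrality parameter: δ = d·√n = 0.38 × √55 = 2.8182
One-sided α = 0.025 → critical value z_{0.025} = 1.960.
Power = P(Z > 1.960 − δ) = Φ(0.858) = 0.8046.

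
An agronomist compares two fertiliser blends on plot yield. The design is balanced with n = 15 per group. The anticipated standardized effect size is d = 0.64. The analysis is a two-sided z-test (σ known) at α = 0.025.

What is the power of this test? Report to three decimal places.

Power ≈ 0.313

Noncentrality parameter: δ = d·√(n/2) = 0.64 × √(15/2) = 1.7527
Two-sided α = 0.025 → critical value z_{0.0125} = 2.241.
Power = Φ(δ − 2.241) + Φ(−δ − 2.241) = Φ(-0.489) + Φ(-3.994) = 0.3125 + 0.0000 = 0.3126.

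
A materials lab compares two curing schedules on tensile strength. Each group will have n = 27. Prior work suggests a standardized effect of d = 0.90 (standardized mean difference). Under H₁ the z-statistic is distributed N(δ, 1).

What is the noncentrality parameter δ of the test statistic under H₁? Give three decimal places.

The noncentrality parameter scales effect size by the design's sample-size factor: δ = d·√(n/2) = 0.90 × √(27/2) = 3.3068

δ ≈ 3.307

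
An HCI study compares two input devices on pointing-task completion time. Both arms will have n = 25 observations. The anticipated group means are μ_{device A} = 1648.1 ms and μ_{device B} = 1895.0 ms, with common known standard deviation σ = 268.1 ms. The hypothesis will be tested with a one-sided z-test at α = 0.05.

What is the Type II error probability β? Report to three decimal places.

Standardized effect: d = |μ_{device A} − μ_{device B}| / σ = |1648.1 − 1895.0| / 268.1 = 0.9209
Noncentrality parameter: δ = d·√(n/2) = 0.9209 × √(25/2) = 3.2560
Critical value for a one-sided test at α = 0.05: z_α = 1.645.
Power = Φ(δ − 1.645) = Φ(1.611) = 0.9464.
Type II error: β = 1 − power = 1 − 0.9464 = 0.0536.

β ≈ 0.054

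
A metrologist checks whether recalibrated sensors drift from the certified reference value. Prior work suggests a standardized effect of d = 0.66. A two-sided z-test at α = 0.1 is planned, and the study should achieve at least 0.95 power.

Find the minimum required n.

Set Φ(δ − 1.645) = 0.95; then δ − 1.645 = Φ⁻¹(0.95) = 1.645, giving δ = 3.290.
(The Φ(−δ − z_{α/2}) term is vanishingly small for δ > 0 and is dropped in the standard sample-size formula.)
δ = d·√n ⇒ n = (δ/d)² = (3.290 / 0.66)² = 24.84.
Rounding up, n = 25.

n = 25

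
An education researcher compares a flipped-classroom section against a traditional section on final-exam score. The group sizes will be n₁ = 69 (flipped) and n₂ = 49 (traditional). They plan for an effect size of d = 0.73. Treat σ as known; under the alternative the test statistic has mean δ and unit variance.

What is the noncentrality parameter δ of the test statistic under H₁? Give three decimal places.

δ = d / √(1/n₁ + 1/n₂) = 0.73 / √(1/69 + 1/49) = 3.9075

δ ≈ 3.908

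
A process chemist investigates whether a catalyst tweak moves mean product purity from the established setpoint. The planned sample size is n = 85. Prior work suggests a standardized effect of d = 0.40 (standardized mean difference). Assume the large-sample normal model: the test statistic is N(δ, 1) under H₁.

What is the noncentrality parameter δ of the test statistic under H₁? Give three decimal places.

δ = d·√n = 0.40 × √85 = 3.6878

δ ≈ 3.688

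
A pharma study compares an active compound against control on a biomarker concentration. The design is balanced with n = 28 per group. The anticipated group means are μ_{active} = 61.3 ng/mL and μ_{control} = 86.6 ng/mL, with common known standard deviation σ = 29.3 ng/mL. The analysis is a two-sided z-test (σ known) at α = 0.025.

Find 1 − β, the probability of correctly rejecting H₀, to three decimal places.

Standardized effect: d = |μ_{active} − μ_{control}| / σ = |61.3 − 86.6| / 29.3 = 0.8635
Noncentrality parameter: δ = d·√(n/2) = 0.8635 × √(28/2) = 3.2309
Two-sided α = 0.025 → critical value z_{0.0125} = 2.241.
Power = Φ(δ − 2.241) + Φ(−δ − 2.241) = Φ(0.989) + Φ(-5.472) = 0.8388 + 0.0000 = 0.8388.

Power ≈ 0.839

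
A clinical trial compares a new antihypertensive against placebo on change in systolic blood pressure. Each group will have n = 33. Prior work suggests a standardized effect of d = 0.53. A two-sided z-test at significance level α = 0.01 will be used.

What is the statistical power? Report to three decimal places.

Noncentrality parameter: δ = d·√(n/2) = 0.53 × √(33/2) = 2.1529
Two-sided α = 0.01 → critical value z_{0.005} = 2.576.
Power = Φ(δ − 2.576) + Φ(−δ − 2.576) = Φ(-0.423) + Φ(-4.729) = 0.3362 + 0.0000 = 0.3362.

Power ≈ 0.336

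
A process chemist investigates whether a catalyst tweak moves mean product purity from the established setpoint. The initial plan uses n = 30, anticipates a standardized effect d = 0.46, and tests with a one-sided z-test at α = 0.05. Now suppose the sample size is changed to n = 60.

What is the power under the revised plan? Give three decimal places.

With n = 60: δ = d·√n = 0.46 × √60 = 3.5631. Critical value z_{0.05} = 1.645.
Revised power = P(Z > 1.645 − δ) = Φ(1.918) = 0.9725.

Power ≈ 0.972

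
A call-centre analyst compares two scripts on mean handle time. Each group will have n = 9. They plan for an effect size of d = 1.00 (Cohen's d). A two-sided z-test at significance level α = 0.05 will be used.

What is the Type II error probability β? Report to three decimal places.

β ≈ 0.436

Noncentrality parameter: δ = d·√(n/2) = 1.00 × √(9/2) = 2.1213
Two-sided α = 0.05 → critical value z_{0.025} = 1.960.
Power = Φ(δ − 1.960) + Φ(−δ − 1.960) = Φ(0.161) + Φ(-4.081) = 0.5641 + 0.0000 = 0.5641.
Type II error: β = 1 − power = 1 − 0.5641 = 0.4359.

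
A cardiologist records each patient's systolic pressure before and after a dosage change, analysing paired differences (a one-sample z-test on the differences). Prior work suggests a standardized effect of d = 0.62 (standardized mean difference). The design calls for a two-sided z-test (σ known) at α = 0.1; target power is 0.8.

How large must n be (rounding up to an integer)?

Set Φ(δ − 1.645) = 0.8; then δ − 1.645 = Φ⁻¹(0.8) = 0.842, giving δ = 2.486.
(Ignoring the negligible lower-tail rejection probability gives the usual closed-form inversion.)
δ = d·√n ⇒ n = (δ/d)² = (2.486 / 0.62)² = 16.08.
Rounding up, n = 17.

n = 17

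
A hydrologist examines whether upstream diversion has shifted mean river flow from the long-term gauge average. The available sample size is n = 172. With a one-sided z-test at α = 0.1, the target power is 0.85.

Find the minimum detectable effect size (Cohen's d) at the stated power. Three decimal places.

d ≈ 0.177

Need Φ(δ − 1.282) = 0.85, so δ = 1.282 + 1.036 = 2.318.
δ = d·√n ⇒ d = δ/√n = 2.318/√172 = 0.1767.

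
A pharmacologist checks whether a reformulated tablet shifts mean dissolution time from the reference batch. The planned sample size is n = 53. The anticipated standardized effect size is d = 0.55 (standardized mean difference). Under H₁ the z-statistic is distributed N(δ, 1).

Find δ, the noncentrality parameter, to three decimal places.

The noncentrality parameter scales effect size by the design's sample-size factor: δ = d·√n = 0.55 × √53 = 4.0041

δ ≈ 4.004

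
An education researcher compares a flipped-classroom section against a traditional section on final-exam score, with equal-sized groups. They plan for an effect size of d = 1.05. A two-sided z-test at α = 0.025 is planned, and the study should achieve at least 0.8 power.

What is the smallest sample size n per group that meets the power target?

n = 18 per group

For power 0.8 need Φ(δ − z_{0.0125}) = 0.8, so δ = z_{0.0125} + z_{0.20} = 2.241 + 0.842 = 3.083.
(The Φ(−δ − z_{α/2}) term is vanishingly small for δ > 0 and is dropped in the standard sample-size formula.)
δ = d·√(n/2) ⇒ n = 2(δ/d)² = 2 × (3.083 / 1.05)² = 17.24.
Rounding up, n = 18 per group.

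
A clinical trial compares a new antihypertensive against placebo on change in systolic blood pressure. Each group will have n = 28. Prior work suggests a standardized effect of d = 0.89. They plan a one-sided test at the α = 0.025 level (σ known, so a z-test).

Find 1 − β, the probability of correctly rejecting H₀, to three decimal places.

Power ≈ 0.915

Noncentrality parameter: δ = d·√(n/2) = 0.89 × √(28/2) = 3.3301
Critical value for a one-sided test at α = 0.025: z_α = 1.960.
Power = Φ(δ − 1.960) = Φ(1.370) = 0.9147.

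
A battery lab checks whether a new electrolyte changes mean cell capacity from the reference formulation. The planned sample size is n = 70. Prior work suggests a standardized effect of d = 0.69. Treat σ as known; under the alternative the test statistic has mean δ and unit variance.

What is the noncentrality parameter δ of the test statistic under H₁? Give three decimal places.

δ ≈ 5.773

δ = d·√n = 0.69 × √70 = 5.7730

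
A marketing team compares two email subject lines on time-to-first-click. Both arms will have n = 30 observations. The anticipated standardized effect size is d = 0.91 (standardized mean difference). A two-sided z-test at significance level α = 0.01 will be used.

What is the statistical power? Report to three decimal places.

Noncentrality parameter: δ = d·√(n/2) = 0.91 × √(30/2) = 3.5244
Critical value for a two-sided test at α = 0.01: z_{α/2} = 2.576.
Power = Φ(δ − 2.576) + Φ(−δ − 2.576) = Φ(0.949) + Φ(-6.100) = 0.8286 + 0.0000 = 0.8286.

Power ≈ 0.829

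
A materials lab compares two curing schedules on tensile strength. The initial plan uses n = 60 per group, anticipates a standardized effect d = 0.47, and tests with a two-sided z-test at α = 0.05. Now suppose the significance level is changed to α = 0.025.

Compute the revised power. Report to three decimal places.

Power ≈ 0.630

δ = d·√(n/2) = 0.47 × √(60/2) = 2.5743 (unchanged). New critical value: z_{0.0125} = 2.241.
Revised power = Φ(δ − 2.241) + Φ(−δ − 2.241) = Φ(0.333) + Φ(-4.816) = 0.6304 + 0.0000 = 0.6304.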